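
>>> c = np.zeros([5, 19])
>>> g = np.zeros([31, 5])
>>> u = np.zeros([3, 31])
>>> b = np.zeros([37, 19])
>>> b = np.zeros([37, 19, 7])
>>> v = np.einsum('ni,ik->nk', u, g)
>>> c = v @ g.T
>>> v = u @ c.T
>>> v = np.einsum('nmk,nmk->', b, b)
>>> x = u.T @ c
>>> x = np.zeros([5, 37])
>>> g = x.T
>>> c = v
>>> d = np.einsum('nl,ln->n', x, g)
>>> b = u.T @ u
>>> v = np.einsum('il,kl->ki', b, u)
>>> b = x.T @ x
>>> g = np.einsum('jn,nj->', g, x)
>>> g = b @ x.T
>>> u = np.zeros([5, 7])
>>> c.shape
()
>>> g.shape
(37, 5)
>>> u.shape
(5, 7)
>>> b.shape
(37, 37)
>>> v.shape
(3, 31)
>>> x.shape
(5, 37)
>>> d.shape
(5,)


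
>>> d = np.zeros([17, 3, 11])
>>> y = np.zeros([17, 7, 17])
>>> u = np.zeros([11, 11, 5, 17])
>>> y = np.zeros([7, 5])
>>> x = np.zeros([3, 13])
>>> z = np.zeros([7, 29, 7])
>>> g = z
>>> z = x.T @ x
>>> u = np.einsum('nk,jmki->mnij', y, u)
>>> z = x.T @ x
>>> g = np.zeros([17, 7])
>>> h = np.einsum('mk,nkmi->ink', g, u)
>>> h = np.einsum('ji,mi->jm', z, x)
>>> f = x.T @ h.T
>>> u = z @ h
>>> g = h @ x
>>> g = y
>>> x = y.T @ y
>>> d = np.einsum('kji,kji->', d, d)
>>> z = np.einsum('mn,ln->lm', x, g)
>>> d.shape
()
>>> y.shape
(7, 5)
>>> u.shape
(13, 3)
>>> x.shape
(5, 5)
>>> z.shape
(7, 5)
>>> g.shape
(7, 5)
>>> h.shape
(13, 3)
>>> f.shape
(13, 13)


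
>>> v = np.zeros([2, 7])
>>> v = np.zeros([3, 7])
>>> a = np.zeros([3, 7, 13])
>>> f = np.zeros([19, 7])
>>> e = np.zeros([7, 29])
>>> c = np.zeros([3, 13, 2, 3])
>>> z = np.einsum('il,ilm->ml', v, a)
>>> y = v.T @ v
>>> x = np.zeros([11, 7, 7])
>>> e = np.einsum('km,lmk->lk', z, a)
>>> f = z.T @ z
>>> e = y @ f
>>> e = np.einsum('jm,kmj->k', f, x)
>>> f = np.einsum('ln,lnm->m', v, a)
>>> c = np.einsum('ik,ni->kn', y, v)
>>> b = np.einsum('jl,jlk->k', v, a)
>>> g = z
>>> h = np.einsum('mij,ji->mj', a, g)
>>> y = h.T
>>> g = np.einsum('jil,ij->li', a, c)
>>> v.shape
(3, 7)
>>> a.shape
(3, 7, 13)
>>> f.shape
(13,)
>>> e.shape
(11,)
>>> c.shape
(7, 3)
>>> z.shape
(13, 7)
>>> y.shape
(13, 3)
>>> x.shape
(11, 7, 7)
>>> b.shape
(13,)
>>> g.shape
(13, 7)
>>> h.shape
(3, 13)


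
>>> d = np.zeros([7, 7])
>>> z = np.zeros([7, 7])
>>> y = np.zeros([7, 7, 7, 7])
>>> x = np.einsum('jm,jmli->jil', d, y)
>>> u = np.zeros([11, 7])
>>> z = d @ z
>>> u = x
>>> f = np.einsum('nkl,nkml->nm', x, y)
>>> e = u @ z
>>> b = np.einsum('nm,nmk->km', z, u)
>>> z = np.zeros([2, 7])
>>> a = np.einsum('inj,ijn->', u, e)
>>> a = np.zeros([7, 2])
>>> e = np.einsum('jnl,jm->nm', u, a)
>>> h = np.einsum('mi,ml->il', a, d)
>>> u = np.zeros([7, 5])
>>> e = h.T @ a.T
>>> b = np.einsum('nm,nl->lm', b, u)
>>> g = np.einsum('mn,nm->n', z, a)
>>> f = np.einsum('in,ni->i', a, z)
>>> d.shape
(7, 7)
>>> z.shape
(2, 7)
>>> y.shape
(7, 7, 7, 7)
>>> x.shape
(7, 7, 7)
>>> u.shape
(7, 5)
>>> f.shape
(7,)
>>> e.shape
(7, 7)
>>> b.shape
(5, 7)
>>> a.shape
(7, 2)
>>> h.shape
(2, 7)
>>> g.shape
(7,)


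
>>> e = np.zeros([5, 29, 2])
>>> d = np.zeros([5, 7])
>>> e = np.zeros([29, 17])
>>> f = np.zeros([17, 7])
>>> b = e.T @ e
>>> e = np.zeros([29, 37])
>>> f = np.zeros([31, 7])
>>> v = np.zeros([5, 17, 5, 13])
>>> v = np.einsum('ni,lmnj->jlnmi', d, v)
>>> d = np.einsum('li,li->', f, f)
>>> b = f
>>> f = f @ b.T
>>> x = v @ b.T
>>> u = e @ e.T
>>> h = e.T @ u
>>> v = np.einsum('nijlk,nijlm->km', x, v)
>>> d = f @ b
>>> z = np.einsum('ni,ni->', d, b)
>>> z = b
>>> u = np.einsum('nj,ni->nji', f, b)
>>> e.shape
(29, 37)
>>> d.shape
(31, 7)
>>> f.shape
(31, 31)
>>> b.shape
(31, 7)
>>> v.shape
(31, 7)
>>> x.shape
(13, 5, 5, 17, 31)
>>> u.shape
(31, 31, 7)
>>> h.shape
(37, 29)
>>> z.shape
(31, 7)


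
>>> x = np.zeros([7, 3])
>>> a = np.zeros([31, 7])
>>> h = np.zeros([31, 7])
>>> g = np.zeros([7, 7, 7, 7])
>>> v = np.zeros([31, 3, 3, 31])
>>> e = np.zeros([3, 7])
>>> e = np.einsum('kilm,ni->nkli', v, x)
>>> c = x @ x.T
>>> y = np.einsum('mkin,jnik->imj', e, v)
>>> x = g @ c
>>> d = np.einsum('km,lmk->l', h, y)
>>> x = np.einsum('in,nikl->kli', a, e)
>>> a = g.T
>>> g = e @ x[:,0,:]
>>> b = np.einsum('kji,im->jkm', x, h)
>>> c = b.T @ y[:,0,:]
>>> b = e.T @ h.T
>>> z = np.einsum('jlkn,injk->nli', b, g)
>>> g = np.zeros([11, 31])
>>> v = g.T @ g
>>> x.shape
(3, 3, 31)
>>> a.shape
(7, 7, 7, 7)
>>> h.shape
(31, 7)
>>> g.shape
(11, 31)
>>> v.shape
(31, 31)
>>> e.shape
(7, 31, 3, 3)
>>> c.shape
(7, 3, 31)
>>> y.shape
(3, 7, 31)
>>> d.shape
(3,)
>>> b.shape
(3, 3, 31, 31)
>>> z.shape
(31, 3, 7)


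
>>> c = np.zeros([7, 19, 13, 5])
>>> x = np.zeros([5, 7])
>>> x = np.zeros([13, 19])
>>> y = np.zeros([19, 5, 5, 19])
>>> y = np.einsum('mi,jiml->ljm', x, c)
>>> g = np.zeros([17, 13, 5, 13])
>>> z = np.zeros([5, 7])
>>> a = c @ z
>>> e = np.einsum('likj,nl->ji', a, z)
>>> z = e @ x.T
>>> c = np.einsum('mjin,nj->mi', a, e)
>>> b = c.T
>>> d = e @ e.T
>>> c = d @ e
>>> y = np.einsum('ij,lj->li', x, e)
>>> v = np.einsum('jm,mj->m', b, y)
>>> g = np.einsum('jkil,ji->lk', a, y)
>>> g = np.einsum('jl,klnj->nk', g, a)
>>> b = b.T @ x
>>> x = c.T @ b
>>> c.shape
(7, 19)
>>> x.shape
(19, 19)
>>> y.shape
(7, 13)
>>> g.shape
(13, 7)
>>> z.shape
(7, 13)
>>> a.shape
(7, 19, 13, 7)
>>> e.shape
(7, 19)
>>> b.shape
(7, 19)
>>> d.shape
(7, 7)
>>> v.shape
(7,)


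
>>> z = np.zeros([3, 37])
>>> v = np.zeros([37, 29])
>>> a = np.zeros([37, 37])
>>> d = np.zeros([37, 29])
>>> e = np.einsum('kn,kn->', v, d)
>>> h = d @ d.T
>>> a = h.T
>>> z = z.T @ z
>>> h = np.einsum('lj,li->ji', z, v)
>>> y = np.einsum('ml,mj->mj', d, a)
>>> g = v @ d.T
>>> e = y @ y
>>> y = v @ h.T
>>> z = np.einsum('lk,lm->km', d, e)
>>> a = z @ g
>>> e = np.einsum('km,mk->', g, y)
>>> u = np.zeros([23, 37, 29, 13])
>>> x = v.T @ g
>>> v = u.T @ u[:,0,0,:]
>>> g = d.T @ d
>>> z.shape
(29, 37)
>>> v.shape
(13, 29, 37, 13)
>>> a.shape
(29, 37)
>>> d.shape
(37, 29)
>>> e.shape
()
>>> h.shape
(37, 29)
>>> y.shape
(37, 37)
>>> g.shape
(29, 29)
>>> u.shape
(23, 37, 29, 13)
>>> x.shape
(29, 37)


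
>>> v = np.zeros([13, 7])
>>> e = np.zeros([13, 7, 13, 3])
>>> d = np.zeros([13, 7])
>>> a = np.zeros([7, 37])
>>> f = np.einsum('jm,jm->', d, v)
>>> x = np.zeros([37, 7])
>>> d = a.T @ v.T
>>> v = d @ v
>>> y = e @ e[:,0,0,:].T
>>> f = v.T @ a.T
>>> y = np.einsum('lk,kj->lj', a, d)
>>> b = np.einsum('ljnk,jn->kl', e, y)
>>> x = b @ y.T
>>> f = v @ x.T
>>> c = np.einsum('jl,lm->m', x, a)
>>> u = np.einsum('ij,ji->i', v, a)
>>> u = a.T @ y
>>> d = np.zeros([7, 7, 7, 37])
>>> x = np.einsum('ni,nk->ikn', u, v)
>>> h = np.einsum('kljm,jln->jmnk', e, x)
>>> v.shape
(37, 7)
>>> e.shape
(13, 7, 13, 3)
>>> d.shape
(7, 7, 7, 37)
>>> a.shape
(7, 37)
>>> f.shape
(37, 3)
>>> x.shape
(13, 7, 37)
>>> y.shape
(7, 13)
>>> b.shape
(3, 13)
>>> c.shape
(37,)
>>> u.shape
(37, 13)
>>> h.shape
(13, 3, 37, 13)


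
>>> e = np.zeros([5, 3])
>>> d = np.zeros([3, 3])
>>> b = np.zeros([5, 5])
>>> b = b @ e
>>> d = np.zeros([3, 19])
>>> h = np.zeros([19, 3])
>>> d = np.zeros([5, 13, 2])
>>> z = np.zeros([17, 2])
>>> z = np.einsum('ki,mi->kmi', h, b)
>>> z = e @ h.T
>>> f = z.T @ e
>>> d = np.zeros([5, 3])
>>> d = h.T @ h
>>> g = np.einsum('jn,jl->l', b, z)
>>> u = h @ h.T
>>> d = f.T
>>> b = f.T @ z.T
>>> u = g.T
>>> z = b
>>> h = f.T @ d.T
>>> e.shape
(5, 3)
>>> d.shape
(3, 19)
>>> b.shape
(3, 5)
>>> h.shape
(3, 3)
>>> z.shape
(3, 5)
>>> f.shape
(19, 3)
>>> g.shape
(19,)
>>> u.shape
(19,)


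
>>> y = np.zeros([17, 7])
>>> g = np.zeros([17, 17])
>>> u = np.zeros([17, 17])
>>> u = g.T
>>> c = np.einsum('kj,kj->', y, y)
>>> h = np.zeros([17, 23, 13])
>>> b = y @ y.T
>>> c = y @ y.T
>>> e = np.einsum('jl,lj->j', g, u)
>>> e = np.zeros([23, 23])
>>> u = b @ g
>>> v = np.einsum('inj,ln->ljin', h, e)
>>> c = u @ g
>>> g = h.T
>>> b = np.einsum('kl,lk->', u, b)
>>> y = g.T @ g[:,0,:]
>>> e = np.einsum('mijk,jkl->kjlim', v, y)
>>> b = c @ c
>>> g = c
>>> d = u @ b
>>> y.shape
(17, 23, 17)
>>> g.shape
(17, 17)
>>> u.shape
(17, 17)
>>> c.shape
(17, 17)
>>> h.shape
(17, 23, 13)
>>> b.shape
(17, 17)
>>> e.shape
(23, 17, 17, 13, 23)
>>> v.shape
(23, 13, 17, 23)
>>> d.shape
(17, 17)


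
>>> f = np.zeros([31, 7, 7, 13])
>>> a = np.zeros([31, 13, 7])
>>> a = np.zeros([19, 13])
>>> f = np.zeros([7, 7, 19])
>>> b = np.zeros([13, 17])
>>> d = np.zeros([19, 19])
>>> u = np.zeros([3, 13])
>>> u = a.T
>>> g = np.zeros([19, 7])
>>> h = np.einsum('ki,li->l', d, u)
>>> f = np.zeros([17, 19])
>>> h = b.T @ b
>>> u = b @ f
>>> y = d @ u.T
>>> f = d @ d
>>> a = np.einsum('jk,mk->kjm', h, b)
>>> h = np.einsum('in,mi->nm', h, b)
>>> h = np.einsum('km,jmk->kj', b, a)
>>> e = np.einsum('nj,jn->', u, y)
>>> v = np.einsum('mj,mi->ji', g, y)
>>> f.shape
(19, 19)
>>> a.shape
(17, 17, 13)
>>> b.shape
(13, 17)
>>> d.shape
(19, 19)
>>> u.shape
(13, 19)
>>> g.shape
(19, 7)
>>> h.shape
(13, 17)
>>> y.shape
(19, 13)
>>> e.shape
()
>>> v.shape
(7, 13)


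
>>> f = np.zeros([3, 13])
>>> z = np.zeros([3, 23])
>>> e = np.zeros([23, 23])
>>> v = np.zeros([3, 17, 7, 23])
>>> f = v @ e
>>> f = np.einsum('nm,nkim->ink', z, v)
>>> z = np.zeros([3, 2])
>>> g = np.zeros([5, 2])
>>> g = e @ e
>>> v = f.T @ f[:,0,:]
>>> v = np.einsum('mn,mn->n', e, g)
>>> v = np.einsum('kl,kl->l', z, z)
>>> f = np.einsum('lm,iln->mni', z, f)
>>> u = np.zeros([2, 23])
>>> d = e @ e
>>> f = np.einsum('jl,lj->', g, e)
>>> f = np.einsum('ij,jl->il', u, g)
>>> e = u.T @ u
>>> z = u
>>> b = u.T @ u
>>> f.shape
(2, 23)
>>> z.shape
(2, 23)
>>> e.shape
(23, 23)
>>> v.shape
(2,)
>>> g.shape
(23, 23)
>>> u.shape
(2, 23)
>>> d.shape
(23, 23)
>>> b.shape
(23, 23)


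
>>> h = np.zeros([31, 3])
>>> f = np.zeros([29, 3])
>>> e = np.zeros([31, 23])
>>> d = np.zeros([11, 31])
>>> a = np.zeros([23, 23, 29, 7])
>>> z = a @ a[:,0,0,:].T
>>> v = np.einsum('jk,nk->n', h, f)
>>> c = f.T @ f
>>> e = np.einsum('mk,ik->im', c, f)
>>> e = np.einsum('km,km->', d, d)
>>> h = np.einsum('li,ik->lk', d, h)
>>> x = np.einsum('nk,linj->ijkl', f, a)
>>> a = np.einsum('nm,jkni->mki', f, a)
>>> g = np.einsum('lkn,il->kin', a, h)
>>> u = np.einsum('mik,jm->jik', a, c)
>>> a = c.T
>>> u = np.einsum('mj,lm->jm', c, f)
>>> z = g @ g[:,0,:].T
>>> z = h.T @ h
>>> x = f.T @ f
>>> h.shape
(11, 3)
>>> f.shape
(29, 3)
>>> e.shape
()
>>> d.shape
(11, 31)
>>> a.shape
(3, 3)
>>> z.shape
(3, 3)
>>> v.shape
(29,)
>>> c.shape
(3, 3)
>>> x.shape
(3, 3)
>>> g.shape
(23, 11, 7)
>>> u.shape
(3, 3)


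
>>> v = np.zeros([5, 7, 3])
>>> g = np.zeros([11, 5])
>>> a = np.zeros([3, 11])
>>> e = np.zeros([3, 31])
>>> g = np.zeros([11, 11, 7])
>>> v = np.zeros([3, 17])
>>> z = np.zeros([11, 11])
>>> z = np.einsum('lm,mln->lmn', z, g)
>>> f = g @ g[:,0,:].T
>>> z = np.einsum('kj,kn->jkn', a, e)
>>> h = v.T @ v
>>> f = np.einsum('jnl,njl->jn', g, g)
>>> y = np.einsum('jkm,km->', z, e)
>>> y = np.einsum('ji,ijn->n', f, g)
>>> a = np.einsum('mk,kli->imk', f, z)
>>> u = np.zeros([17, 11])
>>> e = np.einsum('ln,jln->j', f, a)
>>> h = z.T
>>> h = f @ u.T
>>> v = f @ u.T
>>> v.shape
(11, 17)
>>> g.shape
(11, 11, 7)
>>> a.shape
(31, 11, 11)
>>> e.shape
(31,)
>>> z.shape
(11, 3, 31)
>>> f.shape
(11, 11)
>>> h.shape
(11, 17)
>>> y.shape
(7,)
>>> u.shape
(17, 11)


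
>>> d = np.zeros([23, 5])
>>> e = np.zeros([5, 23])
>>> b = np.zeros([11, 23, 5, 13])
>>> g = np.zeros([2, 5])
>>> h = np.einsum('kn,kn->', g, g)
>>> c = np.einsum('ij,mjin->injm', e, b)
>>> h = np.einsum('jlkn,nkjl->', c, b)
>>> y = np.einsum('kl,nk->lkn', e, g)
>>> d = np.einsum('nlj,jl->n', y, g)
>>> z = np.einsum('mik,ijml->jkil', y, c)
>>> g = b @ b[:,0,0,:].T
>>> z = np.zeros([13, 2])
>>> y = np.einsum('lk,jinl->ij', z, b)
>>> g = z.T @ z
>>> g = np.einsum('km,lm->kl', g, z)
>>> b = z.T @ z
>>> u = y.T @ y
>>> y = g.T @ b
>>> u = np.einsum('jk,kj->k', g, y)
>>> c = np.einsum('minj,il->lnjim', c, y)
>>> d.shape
(23,)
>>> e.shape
(5, 23)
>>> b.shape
(2, 2)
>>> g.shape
(2, 13)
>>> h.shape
()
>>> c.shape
(2, 23, 11, 13, 5)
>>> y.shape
(13, 2)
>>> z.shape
(13, 2)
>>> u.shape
(13,)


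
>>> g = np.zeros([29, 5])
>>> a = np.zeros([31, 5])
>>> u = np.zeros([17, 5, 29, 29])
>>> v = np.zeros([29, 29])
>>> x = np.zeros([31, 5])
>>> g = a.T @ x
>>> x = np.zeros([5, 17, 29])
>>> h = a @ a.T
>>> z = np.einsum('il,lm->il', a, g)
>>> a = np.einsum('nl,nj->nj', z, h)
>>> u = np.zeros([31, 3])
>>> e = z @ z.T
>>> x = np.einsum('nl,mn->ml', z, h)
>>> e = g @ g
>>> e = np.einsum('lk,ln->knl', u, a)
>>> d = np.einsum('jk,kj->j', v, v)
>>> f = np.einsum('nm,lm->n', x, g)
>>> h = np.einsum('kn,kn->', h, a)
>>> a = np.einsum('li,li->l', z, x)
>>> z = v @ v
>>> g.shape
(5, 5)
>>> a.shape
(31,)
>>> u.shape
(31, 3)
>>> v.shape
(29, 29)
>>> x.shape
(31, 5)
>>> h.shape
()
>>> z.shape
(29, 29)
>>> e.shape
(3, 31, 31)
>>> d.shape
(29,)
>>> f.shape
(31,)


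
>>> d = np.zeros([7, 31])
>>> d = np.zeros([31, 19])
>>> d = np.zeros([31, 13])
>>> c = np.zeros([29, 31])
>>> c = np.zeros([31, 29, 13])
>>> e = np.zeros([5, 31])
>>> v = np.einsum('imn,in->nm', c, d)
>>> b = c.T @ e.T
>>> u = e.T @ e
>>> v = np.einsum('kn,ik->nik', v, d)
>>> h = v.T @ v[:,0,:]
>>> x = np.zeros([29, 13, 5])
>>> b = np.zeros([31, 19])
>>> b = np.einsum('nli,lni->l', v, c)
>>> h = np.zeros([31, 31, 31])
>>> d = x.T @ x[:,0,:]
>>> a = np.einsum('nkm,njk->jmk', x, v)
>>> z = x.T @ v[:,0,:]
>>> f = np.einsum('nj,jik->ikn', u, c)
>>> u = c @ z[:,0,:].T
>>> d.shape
(5, 13, 5)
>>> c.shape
(31, 29, 13)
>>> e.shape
(5, 31)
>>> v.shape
(29, 31, 13)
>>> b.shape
(31,)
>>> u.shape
(31, 29, 5)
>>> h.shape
(31, 31, 31)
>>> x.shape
(29, 13, 5)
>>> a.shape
(31, 5, 13)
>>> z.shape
(5, 13, 13)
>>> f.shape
(29, 13, 31)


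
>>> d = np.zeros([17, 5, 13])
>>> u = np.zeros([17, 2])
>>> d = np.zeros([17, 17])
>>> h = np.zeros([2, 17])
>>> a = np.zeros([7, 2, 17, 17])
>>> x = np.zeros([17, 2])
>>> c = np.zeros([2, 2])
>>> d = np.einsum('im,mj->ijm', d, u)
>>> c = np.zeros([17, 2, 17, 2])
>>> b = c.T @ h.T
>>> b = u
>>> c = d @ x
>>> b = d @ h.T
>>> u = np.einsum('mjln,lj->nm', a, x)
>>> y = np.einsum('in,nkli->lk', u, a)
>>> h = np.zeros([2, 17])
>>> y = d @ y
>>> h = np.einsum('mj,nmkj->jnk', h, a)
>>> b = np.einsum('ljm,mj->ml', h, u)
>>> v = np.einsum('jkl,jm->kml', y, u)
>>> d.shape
(17, 2, 17)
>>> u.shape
(17, 7)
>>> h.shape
(17, 7, 17)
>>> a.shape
(7, 2, 17, 17)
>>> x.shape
(17, 2)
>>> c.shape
(17, 2, 2)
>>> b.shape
(17, 17)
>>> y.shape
(17, 2, 2)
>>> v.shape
(2, 7, 2)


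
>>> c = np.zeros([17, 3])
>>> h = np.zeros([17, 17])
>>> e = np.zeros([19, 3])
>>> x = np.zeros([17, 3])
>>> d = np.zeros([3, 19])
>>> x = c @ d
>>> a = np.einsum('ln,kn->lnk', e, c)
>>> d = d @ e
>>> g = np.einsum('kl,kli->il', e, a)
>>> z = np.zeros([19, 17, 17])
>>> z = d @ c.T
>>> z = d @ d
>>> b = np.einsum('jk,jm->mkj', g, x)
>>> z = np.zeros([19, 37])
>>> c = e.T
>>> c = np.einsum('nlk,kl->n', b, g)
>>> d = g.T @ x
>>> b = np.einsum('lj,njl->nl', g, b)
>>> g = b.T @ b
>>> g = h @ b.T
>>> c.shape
(19,)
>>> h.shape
(17, 17)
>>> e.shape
(19, 3)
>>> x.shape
(17, 19)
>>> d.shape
(3, 19)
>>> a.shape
(19, 3, 17)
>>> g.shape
(17, 19)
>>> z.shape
(19, 37)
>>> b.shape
(19, 17)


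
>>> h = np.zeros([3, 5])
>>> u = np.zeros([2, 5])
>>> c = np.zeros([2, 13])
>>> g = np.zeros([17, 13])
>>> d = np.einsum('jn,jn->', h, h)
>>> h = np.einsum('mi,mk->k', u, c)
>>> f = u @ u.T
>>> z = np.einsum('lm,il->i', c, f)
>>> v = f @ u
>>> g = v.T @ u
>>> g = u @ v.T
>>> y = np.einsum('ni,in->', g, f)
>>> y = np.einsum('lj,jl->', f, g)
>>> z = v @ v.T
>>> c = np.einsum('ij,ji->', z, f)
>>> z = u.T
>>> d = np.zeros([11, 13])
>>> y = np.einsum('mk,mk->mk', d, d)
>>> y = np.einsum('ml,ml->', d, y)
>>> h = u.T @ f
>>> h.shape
(5, 2)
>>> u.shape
(2, 5)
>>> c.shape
()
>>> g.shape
(2, 2)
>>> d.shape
(11, 13)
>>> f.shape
(2, 2)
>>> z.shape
(5, 2)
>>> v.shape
(2, 5)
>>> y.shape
()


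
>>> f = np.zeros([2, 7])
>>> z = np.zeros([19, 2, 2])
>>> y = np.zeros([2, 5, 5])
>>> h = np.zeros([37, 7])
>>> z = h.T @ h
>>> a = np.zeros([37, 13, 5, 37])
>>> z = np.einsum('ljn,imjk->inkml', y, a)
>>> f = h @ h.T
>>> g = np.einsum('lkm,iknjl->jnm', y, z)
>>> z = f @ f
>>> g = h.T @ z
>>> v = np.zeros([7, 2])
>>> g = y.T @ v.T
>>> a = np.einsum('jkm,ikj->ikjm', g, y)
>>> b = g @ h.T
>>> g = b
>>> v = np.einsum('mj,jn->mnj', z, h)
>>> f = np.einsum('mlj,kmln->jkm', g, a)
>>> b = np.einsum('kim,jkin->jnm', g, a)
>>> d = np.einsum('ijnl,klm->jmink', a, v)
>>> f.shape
(37, 2, 5)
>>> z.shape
(37, 37)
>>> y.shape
(2, 5, 5)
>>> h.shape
(37, 7)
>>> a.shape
(2, 5, 5, 7)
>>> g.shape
(5, 5, 37)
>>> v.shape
(37, 7, 37)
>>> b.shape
(2, 7, 37)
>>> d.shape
(5, 37, 2, 5, 37)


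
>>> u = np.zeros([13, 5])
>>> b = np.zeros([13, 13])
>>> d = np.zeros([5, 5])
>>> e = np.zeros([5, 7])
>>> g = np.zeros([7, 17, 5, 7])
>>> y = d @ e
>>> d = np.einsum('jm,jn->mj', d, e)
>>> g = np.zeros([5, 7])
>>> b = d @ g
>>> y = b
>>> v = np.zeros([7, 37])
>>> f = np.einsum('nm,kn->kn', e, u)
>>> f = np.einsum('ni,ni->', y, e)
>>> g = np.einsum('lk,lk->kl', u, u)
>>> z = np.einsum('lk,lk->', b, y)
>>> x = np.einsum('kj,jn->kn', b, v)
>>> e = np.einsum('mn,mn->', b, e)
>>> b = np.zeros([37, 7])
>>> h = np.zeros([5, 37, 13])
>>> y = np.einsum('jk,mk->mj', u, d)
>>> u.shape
(13, 5)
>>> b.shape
(37, 7)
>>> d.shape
(5, 5)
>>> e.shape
()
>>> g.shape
(5, 13)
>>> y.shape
(5, 13)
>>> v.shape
(7, 37)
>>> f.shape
()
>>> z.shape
()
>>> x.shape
(5, 37)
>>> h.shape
(5, 37, 13)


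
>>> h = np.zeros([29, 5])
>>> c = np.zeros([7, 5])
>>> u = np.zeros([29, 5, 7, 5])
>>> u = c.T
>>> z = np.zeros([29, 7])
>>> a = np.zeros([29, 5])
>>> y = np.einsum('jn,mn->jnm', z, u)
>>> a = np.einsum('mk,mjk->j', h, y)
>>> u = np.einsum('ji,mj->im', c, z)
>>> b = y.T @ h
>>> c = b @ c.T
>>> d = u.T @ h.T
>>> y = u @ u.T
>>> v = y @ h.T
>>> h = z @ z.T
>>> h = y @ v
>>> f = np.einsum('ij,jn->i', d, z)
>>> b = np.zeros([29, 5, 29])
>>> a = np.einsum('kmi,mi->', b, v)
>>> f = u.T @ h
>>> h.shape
(5, 29)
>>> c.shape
(5, 7, 7)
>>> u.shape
(5, 29)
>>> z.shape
(29, 7)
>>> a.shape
()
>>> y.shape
(5, 5)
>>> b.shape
(29, 5, 29)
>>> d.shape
(29, 29)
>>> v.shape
(5, 29)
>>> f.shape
(29, 29)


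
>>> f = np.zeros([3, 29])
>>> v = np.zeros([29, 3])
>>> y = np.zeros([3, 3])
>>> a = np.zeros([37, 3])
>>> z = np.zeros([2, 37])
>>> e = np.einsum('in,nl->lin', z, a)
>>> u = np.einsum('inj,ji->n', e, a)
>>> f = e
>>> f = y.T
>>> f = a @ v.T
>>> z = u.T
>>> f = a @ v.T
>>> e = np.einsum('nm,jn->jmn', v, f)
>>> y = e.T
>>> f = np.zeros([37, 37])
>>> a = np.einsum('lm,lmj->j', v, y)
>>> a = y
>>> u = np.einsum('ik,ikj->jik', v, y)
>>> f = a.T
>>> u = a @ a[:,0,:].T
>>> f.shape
(37, 3, 29)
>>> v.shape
(29, 3)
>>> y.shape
(29, 3, 37)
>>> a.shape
(29, 3, 37)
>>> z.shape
(2,)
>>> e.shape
(37, 3, 29)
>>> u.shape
(29, 3, 29)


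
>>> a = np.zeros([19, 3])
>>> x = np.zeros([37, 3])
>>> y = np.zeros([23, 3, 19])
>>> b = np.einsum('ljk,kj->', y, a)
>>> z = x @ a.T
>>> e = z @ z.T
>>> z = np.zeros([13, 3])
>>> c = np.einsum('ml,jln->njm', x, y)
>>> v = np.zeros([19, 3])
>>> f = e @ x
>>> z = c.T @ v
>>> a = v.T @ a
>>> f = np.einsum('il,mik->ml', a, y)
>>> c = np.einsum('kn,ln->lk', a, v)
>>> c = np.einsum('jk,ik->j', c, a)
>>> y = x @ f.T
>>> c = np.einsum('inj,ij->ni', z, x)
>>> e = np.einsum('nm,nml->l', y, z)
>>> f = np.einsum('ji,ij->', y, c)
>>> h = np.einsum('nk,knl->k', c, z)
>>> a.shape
(3, 3)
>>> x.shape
(37, 3)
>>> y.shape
(37, 23)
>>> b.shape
()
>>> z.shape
(37, 23, 3)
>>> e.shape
(3,)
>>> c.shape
(23, 37)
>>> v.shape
(19, 3)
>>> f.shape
()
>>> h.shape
(37,)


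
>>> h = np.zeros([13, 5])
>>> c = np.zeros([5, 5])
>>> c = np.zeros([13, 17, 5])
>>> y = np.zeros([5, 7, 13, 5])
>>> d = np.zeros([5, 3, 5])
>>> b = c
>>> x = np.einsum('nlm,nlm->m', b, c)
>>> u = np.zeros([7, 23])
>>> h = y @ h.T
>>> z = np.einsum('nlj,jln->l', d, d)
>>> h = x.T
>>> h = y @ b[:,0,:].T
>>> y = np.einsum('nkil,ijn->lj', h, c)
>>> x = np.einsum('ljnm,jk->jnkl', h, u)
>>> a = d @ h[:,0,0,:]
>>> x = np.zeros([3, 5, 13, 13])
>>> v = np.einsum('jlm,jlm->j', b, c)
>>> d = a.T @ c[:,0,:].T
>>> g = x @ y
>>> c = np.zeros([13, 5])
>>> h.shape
(5, 7, 13, 13)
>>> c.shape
(13, 5)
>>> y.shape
(13, 17)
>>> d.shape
(13, 3, 13)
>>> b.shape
(13, 17, 5)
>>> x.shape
(3, 5, 13, 13)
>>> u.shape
(7, 23)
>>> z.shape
(3,)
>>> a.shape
(5, 3, 13)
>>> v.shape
(13,)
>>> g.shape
(3, 5, 13, 17)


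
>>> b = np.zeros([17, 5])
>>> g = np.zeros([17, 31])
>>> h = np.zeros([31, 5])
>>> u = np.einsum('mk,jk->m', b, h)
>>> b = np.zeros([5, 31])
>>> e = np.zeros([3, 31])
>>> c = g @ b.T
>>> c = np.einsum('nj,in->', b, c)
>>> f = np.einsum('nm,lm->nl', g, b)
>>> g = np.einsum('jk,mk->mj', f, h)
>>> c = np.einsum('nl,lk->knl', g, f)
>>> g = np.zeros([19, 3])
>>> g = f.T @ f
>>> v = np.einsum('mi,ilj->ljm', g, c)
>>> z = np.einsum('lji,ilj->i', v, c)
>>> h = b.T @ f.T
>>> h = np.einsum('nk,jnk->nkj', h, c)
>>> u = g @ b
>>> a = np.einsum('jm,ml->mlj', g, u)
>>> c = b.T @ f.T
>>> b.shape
(5, 31)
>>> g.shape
(5, 5)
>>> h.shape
(31, 17, 5)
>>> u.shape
(5, 31)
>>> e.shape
(3, 31)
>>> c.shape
(31, 17)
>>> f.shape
(17, 5)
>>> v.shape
(31, 17, 5)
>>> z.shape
(5,)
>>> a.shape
(5, 31, 5)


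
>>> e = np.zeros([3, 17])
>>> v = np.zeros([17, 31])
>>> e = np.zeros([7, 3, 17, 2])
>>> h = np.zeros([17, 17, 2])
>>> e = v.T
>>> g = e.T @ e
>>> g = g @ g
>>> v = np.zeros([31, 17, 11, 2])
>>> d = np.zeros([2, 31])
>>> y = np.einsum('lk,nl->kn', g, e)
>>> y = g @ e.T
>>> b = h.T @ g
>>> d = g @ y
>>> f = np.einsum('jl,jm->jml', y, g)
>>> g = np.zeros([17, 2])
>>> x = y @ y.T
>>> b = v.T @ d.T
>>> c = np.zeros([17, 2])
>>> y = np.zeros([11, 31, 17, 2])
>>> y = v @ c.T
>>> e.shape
(31, 17)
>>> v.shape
(31, 17, 11, 2)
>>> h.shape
(17, 17, 2)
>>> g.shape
(17, 2)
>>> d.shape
(17, 31)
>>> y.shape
(31, 17, 11, 17)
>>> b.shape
(2, 11, 17, 17)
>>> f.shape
(17, 17, 31)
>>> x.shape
(17, 17)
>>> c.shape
(17, 2)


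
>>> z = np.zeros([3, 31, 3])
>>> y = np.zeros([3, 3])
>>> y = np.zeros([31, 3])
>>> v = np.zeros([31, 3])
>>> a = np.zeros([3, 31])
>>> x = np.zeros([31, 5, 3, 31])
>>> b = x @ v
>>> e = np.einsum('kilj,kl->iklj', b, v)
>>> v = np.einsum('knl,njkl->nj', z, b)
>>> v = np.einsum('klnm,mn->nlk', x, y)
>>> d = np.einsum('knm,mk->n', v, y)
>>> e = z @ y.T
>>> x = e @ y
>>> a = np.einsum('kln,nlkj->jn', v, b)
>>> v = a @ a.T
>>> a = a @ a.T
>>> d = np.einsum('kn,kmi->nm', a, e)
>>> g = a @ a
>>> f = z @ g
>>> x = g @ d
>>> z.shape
(3, 31, 3)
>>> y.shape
(31, 3)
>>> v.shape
(3, 3)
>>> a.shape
(3, 3)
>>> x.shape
(3, 31)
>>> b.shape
(31, 5, 3, 3)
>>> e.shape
(3, 31, 31)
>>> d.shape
(3, 31)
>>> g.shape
(3, 3)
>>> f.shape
(3, 31, 3)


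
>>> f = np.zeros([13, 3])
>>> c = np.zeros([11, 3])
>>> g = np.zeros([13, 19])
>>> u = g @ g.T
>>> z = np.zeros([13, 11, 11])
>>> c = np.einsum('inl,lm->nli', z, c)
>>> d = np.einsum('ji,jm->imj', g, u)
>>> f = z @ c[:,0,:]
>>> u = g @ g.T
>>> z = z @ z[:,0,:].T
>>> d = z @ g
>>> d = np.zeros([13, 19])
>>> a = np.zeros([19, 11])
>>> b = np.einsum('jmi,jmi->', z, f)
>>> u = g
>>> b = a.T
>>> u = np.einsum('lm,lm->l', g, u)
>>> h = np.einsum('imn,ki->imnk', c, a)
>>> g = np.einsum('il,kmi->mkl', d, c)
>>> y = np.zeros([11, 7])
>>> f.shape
(13, 11, 13)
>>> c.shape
(11, 11, 13)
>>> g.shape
(11, 11, 19)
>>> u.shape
(13,)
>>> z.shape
(13, 11, 13)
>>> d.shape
(13, 19)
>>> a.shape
(19, 11)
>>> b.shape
(11, 19)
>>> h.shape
(11, 11, 13, 19)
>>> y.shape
(11, 7)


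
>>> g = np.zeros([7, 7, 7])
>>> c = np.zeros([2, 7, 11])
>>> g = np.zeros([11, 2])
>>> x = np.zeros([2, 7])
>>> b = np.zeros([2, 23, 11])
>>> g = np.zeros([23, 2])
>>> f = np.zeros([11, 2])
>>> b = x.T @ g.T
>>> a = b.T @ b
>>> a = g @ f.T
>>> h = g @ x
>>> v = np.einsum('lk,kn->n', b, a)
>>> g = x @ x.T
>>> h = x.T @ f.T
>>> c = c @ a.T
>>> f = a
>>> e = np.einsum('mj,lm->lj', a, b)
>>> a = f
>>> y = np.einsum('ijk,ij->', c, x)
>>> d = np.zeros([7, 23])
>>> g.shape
(2, 2)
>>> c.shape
(2, 7, 23)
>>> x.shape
(2, 7)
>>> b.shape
(7, 23)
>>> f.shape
(23, 11)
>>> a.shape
(23, 11)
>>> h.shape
(7, 11)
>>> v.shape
(11,)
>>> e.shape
(7, 11)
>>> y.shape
()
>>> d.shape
(7, 23)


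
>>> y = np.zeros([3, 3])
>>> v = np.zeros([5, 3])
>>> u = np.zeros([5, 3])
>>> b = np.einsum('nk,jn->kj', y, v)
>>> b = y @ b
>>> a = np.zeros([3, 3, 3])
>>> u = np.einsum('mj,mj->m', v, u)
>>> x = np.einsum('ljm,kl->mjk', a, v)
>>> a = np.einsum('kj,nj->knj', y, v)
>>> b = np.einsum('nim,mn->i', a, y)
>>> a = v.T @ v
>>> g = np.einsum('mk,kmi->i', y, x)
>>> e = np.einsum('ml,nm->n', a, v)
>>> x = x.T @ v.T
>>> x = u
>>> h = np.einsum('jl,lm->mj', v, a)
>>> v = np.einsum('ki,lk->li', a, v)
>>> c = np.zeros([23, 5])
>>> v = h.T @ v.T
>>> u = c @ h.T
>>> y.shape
(3, 3)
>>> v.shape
(5, 5)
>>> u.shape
(23, 3)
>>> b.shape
(5,)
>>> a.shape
(3, 3)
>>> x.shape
(5,)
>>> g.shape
(5,)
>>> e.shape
(5,)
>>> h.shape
(3, 5)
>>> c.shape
(23, 5)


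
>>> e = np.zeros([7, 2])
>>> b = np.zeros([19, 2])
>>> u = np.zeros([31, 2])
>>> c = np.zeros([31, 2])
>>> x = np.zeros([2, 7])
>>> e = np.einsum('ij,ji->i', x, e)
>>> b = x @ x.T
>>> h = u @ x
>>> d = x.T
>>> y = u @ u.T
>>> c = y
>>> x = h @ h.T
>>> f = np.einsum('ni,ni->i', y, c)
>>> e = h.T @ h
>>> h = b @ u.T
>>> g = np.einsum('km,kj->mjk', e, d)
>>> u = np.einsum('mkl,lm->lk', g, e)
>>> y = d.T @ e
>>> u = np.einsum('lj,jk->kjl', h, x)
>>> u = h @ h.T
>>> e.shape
(7, 7)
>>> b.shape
(2, 2)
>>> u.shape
(2, 2)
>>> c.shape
(31, 31)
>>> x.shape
(31, 31)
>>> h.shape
(2, 31)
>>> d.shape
(7, 2)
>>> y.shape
(2, 7)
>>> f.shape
(31,)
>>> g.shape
(7, 2, 7)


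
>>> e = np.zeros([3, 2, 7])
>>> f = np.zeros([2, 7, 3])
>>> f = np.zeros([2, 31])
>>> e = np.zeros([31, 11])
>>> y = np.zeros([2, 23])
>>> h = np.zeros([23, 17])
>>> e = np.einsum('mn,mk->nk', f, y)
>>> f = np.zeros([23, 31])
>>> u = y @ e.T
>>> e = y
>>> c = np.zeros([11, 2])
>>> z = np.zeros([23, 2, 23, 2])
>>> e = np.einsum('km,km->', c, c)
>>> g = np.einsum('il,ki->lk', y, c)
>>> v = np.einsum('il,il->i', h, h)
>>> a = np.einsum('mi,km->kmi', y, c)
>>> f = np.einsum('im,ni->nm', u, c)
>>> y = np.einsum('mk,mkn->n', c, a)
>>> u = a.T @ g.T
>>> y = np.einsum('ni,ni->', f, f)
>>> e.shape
()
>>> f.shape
(11, 31)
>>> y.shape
()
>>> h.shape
(23, 17)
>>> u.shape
(23, 2, 23)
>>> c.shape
(11, 2)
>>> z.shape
(23, 2, 23, 2)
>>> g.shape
(23, 11)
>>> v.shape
(23,)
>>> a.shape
(11, 2, 23)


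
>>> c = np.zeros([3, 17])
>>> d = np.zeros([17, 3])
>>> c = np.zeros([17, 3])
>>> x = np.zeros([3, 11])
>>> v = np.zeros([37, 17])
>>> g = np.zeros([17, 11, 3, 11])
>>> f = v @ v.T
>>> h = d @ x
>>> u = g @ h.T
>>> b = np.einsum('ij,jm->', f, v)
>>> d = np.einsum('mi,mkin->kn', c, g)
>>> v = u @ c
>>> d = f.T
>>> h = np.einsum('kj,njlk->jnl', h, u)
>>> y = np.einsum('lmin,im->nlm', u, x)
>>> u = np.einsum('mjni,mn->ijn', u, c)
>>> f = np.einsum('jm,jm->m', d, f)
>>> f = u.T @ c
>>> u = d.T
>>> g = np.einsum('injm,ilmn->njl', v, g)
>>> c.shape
(17, 3)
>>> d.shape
(37, 37)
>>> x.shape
(3, 11)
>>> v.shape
(17, 11, 3, 3)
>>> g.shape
(11, 3, 11)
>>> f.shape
(3, 11, 3)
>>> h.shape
(11, 17, 3)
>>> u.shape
(37, 37)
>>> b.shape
()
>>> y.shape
(17, 17, 11)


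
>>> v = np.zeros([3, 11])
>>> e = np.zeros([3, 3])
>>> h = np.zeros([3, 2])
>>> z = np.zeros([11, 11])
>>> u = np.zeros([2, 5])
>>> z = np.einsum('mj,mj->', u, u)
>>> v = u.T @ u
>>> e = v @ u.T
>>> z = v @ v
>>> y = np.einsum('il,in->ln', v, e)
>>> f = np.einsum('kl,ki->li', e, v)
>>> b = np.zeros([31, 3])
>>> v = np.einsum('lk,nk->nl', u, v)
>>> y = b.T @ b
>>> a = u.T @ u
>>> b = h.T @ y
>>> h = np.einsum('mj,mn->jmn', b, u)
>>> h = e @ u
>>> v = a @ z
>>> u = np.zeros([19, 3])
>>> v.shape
(5, 5)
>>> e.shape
(5, 2)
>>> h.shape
(5, 5)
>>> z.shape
(5, 5)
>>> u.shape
(19, 3)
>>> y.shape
(3, 3)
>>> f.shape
(2, 5)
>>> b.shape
(2, 3)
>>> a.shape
(5, 5)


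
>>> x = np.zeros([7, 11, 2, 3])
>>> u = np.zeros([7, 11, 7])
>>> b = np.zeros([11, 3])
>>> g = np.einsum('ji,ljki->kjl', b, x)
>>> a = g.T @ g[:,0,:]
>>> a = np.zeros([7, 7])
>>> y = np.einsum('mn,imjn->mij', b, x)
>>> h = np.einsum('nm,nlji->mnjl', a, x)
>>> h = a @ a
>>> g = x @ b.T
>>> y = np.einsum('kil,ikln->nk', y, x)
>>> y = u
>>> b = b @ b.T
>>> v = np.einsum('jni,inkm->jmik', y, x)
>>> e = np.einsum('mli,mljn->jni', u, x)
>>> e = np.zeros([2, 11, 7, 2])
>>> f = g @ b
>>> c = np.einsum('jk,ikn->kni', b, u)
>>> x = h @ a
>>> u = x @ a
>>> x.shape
(7, 7)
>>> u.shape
(7, 7)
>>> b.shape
(11, 11)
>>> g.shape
(7, 11, 2, 11)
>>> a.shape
(7, 7)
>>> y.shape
(7, 11, 7)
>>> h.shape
(7, 7)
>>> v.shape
(7, 3, 7, 2)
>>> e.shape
(2, 11, 7, 2)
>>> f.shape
(7, 11, 2, 11)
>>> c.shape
(11, 7, 7)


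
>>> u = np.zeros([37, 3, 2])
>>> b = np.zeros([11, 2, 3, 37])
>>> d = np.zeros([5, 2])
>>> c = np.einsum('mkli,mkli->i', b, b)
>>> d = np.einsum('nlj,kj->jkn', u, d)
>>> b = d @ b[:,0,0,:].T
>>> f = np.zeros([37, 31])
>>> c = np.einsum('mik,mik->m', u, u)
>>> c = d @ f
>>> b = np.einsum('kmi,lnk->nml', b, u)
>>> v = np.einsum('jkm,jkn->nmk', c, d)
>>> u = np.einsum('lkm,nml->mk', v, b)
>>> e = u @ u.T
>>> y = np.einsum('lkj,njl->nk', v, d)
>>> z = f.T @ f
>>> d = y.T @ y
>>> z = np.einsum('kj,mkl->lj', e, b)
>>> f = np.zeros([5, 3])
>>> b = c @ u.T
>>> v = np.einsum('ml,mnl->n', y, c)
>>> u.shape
(5, 31)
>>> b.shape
(2, 5, 5)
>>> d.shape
(31, 31)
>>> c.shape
(2, 5, 31)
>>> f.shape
(5, 3)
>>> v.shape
(5,)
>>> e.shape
(5, 5)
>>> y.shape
(2, 31)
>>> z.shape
(37, 5)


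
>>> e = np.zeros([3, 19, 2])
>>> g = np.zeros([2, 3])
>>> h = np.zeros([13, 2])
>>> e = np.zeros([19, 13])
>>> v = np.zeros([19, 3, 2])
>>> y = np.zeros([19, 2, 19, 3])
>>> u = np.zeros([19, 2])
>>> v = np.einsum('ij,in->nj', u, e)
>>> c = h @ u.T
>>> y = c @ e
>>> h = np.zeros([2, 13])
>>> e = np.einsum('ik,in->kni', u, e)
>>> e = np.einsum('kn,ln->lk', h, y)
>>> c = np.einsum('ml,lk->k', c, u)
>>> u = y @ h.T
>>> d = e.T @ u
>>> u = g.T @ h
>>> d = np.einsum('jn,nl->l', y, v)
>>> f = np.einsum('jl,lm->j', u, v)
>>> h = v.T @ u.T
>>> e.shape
(13, 2)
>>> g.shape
(2, 3)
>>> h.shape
(2, 3)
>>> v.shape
(13, 2)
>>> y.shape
(13, 13)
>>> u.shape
(3, 13)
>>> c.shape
(2,)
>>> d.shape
(2,)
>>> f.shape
(3,)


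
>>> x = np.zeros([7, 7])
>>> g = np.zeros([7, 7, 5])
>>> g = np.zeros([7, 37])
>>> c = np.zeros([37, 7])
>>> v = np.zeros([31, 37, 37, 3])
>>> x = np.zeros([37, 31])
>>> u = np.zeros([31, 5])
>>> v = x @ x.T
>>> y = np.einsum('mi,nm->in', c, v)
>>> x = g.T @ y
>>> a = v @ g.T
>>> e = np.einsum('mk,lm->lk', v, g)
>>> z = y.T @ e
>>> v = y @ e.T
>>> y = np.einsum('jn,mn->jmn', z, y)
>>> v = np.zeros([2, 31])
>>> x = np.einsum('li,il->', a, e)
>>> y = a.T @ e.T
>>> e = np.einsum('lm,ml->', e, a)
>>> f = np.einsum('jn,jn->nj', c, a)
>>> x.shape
()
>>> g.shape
(7, 37)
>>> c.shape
(37, 7)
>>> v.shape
(2, 31)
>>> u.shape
(31, 5)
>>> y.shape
(7, 7)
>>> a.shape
(37, 7)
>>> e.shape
()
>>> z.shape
(37, 37)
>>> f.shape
(7, 37)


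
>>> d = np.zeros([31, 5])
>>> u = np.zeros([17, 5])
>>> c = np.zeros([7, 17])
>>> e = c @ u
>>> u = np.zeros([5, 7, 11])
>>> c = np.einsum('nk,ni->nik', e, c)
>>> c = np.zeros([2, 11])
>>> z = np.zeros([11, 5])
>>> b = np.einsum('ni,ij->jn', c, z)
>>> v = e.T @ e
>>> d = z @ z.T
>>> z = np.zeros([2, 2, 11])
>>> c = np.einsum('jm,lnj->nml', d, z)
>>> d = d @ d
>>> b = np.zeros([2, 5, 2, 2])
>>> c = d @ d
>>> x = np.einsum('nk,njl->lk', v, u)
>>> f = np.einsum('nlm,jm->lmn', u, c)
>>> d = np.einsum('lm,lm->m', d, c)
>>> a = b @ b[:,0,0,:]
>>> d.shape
(11,)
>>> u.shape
(5, 7, 11)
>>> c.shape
(11, 11)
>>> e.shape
(7, 5)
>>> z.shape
(2, 2, 11)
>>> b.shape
(2, 5, 2, 2)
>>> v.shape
(5, 5)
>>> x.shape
(11, 5)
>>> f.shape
(7, 11, 5)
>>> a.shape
(2, 5, 2, 2)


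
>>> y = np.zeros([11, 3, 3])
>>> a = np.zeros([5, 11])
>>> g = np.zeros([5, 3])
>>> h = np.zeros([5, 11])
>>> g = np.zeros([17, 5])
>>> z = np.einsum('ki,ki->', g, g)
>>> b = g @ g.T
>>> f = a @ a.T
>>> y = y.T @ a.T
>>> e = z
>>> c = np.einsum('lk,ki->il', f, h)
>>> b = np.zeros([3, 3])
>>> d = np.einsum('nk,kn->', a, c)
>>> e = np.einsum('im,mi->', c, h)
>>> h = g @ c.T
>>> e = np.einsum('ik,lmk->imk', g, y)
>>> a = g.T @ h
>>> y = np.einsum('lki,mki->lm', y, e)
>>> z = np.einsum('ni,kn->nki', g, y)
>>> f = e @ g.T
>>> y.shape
(3, 17)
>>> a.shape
(5, 11)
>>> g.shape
(17, 5)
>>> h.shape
(17, 11)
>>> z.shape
(17, 3, 5)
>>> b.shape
(3, 3)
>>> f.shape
(17, 3, 17)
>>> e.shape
(17, 3, 5)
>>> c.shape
(11, 5)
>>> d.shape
()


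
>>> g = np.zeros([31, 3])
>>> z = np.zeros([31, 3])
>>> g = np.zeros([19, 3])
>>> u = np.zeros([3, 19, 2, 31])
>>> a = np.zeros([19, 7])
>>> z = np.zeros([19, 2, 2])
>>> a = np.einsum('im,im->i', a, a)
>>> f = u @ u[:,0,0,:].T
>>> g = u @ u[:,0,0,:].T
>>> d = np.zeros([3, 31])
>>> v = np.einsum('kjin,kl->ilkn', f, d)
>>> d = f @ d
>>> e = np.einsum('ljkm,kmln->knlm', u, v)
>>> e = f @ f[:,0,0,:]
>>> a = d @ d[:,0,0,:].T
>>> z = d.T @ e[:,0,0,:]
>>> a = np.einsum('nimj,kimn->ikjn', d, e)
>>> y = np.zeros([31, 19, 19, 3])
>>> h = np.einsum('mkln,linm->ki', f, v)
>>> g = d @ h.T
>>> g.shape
(3, 19, 2, 19)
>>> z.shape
(31, 2, 19, 3)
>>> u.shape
(3, 19, 2, 31)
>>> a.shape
(19, 3, 31, 3)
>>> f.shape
(3, 19, 2, 3)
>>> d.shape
(3, 19, 2, 31)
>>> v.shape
(2, 31, 3, 3)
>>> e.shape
(3, 19, 2, 3)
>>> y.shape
(31, 19, 19, 3)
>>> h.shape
(19, 31)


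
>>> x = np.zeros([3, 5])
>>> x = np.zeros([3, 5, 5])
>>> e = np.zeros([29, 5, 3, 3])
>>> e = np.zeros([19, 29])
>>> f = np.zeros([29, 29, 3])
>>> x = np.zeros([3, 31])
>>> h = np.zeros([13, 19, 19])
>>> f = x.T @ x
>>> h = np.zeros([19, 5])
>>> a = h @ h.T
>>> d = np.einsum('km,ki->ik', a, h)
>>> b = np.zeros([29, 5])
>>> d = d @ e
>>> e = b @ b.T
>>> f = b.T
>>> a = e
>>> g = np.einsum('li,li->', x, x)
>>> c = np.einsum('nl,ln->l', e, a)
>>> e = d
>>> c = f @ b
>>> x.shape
(3, 31)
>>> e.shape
(5, 29)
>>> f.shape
(5, 29)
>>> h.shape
(19, 5)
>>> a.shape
(29, 29)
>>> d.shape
(5, 29)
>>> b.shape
(29, 5)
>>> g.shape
()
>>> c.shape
(5, 5)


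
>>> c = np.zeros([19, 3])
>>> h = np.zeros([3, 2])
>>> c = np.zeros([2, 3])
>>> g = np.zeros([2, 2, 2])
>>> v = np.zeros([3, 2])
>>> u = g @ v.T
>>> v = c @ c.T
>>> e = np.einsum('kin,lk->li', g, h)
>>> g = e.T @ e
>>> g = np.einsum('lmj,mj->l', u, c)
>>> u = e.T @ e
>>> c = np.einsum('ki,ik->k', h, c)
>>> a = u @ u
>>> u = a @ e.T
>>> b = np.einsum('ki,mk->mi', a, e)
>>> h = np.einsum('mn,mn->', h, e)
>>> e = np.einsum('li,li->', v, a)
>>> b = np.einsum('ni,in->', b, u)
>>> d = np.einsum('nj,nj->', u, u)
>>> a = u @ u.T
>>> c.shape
(3,)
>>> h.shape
()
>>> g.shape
(2,)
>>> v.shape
(2, 2)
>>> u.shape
(2, 3)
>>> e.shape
()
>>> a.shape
(2, 2)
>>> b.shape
()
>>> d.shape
()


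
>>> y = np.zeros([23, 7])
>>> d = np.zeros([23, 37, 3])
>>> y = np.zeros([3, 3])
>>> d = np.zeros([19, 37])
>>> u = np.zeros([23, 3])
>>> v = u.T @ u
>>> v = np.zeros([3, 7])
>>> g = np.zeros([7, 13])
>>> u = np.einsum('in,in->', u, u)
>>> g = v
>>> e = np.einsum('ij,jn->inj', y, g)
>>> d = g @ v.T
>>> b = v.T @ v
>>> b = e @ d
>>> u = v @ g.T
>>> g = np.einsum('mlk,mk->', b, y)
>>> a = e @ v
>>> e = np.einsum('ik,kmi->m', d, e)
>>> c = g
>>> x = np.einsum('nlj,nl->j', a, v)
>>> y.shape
(3, 3)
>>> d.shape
(3, 3)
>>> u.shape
(3, 3)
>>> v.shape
(3, 7)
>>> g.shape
()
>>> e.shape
(7,)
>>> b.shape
(3, 7, 3)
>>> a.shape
(3, 7, 7)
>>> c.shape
()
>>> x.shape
(7,)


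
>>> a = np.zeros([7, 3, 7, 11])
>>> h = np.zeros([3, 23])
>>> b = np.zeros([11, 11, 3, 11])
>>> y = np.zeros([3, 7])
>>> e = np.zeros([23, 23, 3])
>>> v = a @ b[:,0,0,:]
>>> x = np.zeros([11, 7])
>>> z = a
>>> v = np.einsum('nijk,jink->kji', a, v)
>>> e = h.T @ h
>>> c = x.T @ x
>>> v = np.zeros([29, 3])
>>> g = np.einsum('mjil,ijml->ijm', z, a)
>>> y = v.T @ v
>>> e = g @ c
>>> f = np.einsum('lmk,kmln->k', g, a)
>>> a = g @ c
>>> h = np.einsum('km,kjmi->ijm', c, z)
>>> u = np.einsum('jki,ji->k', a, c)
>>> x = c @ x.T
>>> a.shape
(7, 3, 7)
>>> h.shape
(11, 3, 7)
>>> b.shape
(11, 11, 3, 11)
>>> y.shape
(3, 3)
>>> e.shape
(7, 3, 7)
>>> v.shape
(29, 3)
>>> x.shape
(7, 11)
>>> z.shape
(7, 3, 7, 11)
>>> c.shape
(7, 7)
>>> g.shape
(7, 3, 7)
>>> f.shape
(7,)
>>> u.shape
(3,)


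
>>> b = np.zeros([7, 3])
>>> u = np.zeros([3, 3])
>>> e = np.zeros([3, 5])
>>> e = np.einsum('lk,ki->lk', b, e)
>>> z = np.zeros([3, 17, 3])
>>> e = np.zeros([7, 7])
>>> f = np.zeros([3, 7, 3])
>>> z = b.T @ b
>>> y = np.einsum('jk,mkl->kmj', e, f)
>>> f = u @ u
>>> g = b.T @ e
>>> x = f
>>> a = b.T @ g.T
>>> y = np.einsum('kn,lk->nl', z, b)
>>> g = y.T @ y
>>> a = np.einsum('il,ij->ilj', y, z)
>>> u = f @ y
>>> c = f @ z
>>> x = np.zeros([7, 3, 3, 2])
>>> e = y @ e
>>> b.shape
(7, 3)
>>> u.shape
(3, 7)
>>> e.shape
(3, 7)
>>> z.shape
(3, 3)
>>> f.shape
(3, 3)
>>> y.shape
(3, 7)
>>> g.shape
(7, 7)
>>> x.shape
(7, 3, 3, 2)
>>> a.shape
(3, 7, 3)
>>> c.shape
(3, 3)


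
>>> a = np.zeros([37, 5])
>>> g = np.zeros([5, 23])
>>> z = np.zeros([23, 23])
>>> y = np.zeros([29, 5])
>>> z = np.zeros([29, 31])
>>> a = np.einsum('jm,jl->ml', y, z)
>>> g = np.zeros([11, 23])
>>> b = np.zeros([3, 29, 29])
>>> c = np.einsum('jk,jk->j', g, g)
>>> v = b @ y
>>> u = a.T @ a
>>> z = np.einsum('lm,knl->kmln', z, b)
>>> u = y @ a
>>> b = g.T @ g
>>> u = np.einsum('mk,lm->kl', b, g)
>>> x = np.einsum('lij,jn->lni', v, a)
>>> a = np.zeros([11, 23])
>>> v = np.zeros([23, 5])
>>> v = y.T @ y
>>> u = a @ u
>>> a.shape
(11, 23)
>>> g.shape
(11, 23)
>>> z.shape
(3, 31, 29, 29)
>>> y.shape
(29, 5)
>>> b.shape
(23, 23)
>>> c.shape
(11,)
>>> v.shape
(5, 5)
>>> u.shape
(11, 11)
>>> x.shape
(3, 31, 29)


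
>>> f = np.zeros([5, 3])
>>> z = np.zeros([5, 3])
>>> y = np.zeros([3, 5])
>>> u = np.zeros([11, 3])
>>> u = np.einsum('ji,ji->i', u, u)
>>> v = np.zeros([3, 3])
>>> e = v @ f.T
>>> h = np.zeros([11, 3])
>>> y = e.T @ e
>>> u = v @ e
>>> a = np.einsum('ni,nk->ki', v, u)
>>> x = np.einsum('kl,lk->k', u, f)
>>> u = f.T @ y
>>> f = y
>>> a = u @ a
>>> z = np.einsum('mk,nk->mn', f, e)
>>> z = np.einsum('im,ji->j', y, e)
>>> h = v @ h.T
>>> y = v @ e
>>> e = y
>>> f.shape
(5, 5)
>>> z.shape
(3,)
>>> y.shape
(3, 5)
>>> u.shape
(3, 5)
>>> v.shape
(3, 3)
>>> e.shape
(3, 5)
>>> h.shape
(3, 11)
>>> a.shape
(3, 3)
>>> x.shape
(3,)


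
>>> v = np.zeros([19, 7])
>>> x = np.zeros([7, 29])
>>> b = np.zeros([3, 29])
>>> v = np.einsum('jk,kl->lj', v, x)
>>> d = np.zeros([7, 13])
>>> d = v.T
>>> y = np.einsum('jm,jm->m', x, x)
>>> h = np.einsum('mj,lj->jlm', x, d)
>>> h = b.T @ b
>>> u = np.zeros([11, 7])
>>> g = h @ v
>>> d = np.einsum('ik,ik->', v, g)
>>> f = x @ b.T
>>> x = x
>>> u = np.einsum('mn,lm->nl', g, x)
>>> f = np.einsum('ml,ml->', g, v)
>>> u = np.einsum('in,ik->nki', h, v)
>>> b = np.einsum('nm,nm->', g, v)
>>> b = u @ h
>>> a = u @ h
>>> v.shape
(29, 19)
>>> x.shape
(7, 29)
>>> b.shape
(29, 19, 29)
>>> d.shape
()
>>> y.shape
(29,)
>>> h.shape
(29, 29)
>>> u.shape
(29, 19, 29)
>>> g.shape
(29, 19)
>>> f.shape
()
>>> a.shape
(29, 19, 29)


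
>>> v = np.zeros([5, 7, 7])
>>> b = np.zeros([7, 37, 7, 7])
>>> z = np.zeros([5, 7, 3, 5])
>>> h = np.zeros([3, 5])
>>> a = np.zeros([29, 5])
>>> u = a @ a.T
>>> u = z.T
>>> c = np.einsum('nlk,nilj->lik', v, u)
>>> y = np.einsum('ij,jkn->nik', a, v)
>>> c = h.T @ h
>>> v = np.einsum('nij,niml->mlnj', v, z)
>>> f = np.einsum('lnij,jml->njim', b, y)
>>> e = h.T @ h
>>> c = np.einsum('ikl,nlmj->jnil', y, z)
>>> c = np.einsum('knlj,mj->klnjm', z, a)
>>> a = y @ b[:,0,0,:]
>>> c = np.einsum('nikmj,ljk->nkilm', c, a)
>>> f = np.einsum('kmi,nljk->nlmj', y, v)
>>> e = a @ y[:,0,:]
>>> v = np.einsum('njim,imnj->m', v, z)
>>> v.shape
(7,)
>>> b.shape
(7, 37, 7, 7)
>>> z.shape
(5, 7, 3, 5)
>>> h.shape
(3, 5)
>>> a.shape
(7, 29, 7)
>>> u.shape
(5, 3, 7, 5)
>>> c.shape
(5, 7, 3, 7, 5)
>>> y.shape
(7, 29, 7)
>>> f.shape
(3, 5, 29, 5)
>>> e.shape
(7, 29, 7)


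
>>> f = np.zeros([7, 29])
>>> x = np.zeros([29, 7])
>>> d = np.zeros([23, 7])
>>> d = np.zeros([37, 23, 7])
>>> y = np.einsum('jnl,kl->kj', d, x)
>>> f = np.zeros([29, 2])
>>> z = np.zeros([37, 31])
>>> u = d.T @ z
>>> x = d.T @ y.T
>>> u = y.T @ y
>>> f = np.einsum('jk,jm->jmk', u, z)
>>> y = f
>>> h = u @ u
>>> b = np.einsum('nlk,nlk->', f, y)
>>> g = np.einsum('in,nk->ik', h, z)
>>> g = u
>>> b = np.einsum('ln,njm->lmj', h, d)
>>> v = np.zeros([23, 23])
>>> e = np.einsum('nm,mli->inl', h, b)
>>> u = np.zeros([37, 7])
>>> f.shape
(37, 31, 37)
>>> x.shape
(7, 23, 29)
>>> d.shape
(37, 23, 7)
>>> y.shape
(37, 31, 37)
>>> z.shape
(37, 31)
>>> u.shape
(37, 7)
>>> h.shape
(37, 37)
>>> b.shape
(37, 7, 23)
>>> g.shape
(37, 37)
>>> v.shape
(23, 23)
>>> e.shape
(23, 37, 7)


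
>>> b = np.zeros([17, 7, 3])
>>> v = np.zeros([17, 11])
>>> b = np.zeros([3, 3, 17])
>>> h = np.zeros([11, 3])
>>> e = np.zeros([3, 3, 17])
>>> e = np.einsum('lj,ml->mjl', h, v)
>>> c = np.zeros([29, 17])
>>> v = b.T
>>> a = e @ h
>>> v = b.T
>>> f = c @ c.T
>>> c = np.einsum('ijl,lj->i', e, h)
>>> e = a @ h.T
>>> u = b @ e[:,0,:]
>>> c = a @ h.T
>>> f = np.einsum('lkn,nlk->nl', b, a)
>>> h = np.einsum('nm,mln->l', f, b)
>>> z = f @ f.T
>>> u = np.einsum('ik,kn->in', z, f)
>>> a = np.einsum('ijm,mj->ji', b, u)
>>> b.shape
(3, 3, 17)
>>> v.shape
(17, 3, 3)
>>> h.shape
(3,)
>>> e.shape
(17, 3, 11)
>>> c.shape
(17, 3, 11)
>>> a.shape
(3, 3)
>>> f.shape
(17, 3)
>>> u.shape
(17, 3)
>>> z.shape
(17, 17)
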